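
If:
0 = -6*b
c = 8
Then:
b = 0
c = 8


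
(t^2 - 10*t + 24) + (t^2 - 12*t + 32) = 2*t^2 - 22*t + 56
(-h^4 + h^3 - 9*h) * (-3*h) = 3*h^5 - 3*h^4 + 27*h^2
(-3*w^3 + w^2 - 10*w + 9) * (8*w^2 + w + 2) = -24*w^5 + 5*w^4 - 85*w^3 + 64*w^2 - 11*w + 18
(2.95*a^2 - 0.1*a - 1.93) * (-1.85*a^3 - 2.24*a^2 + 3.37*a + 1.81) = -5.4575*a^5 - 6.423*a^4 + 13.736*a^3 + 9.3257*a^2 - 6.6851*a - 3.4933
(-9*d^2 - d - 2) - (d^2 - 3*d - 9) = -10*d^2 + 2*d + 7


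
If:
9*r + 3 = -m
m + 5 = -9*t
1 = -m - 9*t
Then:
No Solution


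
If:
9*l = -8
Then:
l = -8/9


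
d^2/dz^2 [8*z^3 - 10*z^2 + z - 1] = 48*z - 20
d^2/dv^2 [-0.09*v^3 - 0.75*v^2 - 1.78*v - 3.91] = -0.54*v - 1.5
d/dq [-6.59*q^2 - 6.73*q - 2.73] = -13.18*q - 6.73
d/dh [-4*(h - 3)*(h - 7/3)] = 64/3 - 8*h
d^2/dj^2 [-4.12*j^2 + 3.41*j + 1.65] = -8.24000000000000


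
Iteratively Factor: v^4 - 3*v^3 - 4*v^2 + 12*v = (v - 3)*(v^3 - 4*v) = v*(v - 3)*(v^2 - 4) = v*(v - 3)*(v + 2)*(v - 2)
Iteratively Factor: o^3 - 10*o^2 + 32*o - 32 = (o - 4)*(o^2 - 6*o + 8) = (o - 4)*(o - 2)*(o - 4)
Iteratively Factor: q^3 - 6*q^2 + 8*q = (q)*(q^2 - 6*q + 8) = q*(q - 4)*(q - 2)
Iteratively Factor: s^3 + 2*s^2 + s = (s + 1)*(s^2 + s) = (s + 1)^2*(s)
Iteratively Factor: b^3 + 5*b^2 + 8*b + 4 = (b + 1)*(b^2 + 4*b + 4) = (b + 1)*(b + 2)*(b + 2)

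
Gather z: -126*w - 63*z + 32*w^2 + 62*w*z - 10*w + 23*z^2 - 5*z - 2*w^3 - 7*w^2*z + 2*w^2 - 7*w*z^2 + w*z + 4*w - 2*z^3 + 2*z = -2*w^3 + 34*w^2 - 132*w - 2*z^3 + z^2*(23 - 7*w) + z*(-7*w^2 + 63*w - 66)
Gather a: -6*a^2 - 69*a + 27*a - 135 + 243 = -6*a^2 - 42*a + 108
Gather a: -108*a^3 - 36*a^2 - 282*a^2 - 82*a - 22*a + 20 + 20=-108*a^3 - 318*a^2 - 104*a + 40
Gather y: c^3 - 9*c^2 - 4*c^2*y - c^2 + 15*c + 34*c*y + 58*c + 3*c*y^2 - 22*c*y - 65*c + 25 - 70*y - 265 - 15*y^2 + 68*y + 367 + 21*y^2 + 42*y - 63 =c^3 - 10*c^2 + 8*c + y^2*(3*c + 6) + y*(-4*c^2 + 12*c + 40) + 64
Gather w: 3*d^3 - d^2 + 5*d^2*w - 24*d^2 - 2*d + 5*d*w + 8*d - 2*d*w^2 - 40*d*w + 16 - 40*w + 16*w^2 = 3*d^3 - 25*d^2 + 6*d + w^2*(16 - 2*d) + w*(5*d^2 - 35*d - 40) + 16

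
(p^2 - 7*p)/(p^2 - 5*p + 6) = p*(p - 7)/(p^2 - 5*p + 6)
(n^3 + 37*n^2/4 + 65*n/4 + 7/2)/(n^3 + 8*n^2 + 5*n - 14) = (n + 1/4)/(n - 1)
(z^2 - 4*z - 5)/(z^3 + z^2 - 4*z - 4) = (z - 5)/(z^2 - 4)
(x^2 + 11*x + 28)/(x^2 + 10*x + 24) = (x + 7)/(x + 6)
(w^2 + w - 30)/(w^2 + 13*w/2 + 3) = 2*(w - 5)/(2*w + 1)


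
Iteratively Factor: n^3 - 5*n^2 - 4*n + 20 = (n + 2)*(n^2 - 7*n + 10) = (n - 5)*(n + 2)*(n - 2)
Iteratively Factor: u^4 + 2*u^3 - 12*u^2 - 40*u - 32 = (u + 2)*(u^3 - 12*u - 16) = (u - 4)*(u + 2)*(u^2 + 4*u + 4) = (u - 4)*(u + 2)^2*(u + 2)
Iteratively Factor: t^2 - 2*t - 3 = (t - 3)*(t + 1)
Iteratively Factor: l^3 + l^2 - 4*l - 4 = (l - 2)*(l^2 + 3*l + 2) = (l - 2)*(l + 1)*(l + 2)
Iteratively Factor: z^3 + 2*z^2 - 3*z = (z - 1)*(z^2 + 3*z) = z*(z - 1)*(z + 3)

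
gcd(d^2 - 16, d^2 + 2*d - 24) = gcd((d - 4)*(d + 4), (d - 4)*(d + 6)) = d - 4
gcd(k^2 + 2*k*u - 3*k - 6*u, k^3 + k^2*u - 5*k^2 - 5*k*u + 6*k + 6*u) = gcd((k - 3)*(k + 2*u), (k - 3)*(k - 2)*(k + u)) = k - 3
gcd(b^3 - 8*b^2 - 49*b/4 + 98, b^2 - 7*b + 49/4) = b - 7/2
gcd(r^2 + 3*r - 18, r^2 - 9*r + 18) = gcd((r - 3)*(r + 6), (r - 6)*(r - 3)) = r - 3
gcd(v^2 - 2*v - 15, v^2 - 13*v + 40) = v - 5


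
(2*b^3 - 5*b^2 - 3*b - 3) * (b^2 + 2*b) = 2*b^5 - b^4 - 13*b^3 - 9*b^2 - 6*b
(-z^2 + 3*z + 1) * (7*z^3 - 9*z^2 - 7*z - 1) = -7*z^5 + 30*z^4 - 13*z^3 - 29*z^2 - 10*z - 1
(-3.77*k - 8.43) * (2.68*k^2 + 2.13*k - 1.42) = -10.1036*k^3 - 30.6225*k^2 - 12.6025*k + 11.9706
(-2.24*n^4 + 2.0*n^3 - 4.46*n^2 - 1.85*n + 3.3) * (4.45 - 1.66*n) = 3.7184*n^5 - 13.288*n^4 + 16.3036*n^3 - 16.776*n^2 - 13.7105*n + 14.685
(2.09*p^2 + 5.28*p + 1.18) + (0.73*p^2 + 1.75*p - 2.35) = 2.82*p^2 + 7.03*p - 1.17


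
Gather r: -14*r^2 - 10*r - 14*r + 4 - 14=-14*r^2 - 24*r - 10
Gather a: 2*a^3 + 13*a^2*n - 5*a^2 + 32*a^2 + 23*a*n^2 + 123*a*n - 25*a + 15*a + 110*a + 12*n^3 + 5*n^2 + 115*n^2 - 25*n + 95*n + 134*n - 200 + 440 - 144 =2*a^3 + a^2*(13*n + 27) + a*(23*n^2 + 123*n + 100) + 12*n^3 + 120*n^2 + 204*n + 96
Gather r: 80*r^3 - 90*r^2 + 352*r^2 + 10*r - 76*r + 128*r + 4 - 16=80*r^3 + 262*r^2 + 62*r - 12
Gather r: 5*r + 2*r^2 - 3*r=2*r^2 + 2*r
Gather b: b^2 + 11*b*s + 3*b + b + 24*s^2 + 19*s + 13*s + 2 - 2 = b^2 + b*(11*s + 4) + 24*s^2 + 32*s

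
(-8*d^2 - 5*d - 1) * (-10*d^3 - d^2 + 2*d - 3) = 80*d^5 + 58*d^4 - d^3 + 15*d^2 + 13*d + 3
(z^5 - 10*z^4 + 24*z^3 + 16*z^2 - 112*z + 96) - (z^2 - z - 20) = z^5 - 10*z^4 + 24*z^3 + 15*z^2 - 111*z + 116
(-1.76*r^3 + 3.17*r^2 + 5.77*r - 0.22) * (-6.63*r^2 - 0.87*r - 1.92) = 11.6688*r^5 - 19.4859*r^4 - 37.6338*r^3 - 9.6477*r^2 - 10.887*r + 0.4224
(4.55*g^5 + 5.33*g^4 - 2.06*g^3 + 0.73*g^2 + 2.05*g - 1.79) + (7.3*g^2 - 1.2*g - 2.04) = 4.55*g^5 + 5.33*g^4 - 2.06*g^3 + 8.03*g^2 + 0.85*g - 3.83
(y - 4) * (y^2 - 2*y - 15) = y^3 - 6*y^2 - 7*y + 60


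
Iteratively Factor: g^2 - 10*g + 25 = (g - 5)*(g - 5)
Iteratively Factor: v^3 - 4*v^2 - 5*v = (v + 1)*(v^2 - 5*v) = (v - 5)*(v + 1)*(v)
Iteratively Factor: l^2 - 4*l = (l)*(l - 4)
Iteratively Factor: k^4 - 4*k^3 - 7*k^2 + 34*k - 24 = (k - 2)*(k^3 - 2*k^2 - 11*k + 12) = (k - 2)*(k + 3)*(k^2 - 5*k + 4) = (k - 2)*(k - 1)*(k + 3)*(k - 4)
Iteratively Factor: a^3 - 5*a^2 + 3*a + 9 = (a - 3)*(a^2 - 2*a - 3) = (a - 3)^2*(a + 1)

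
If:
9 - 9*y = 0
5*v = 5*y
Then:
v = 1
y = 1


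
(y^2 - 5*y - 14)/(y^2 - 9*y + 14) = (y + 2)/(y - 2)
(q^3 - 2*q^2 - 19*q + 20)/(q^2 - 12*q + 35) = (q^2 + 3*q - 4)/(q - 7)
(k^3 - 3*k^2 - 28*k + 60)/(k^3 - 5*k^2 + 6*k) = (k^2 - k - 30)/(k*(k - 3))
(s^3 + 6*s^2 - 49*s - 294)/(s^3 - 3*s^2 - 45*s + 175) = (s^2 - s - 42)/(s^2 - 10*s + 25)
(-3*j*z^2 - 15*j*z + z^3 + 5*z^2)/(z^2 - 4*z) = (-3*j*z - 15*j + z^2 + 5*z)/(z - 4)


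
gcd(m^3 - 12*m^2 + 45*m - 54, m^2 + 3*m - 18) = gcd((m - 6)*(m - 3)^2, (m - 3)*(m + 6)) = m - 3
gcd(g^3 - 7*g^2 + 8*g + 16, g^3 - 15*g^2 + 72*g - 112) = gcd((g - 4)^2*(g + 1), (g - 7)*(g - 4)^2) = g^2 - 8*g + 16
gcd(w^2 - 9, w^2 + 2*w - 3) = w + 3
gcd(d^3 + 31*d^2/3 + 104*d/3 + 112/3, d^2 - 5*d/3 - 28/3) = d + 7/3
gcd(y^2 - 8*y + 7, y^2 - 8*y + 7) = y^2 - 8*y + 7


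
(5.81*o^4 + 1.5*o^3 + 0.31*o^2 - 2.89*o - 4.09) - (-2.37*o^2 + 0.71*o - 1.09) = 5.81*o^4 + 1.5*o^3 + 2.68*o^2 - 3.6*o - 3.0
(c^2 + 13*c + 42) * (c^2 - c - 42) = c^4 + 12*c^3 - 13*c^2 - 588*c - 1764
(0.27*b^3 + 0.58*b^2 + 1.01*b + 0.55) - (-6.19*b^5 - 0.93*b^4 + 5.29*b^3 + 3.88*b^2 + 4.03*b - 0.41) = 6.19*b^5 + 0.93*b^4 - 5.02*b^3 - 3.3*b^2 - 3.02*b + 0.96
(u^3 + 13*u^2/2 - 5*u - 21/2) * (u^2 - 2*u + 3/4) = u^5 + 9*u^4/2 - 69*u^3/4 + 35*u^2/8 + 69*u/4 - 63/8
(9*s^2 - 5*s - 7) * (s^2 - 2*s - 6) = 9*s^4 - 23*s^3 - 51*s^2 + 44*s + 42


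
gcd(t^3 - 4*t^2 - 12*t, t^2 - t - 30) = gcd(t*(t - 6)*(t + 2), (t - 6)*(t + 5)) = t - 6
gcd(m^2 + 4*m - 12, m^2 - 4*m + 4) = m - 2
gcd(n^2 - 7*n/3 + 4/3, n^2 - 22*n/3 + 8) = n - 4/3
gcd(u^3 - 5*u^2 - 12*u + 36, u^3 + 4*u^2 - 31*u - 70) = 1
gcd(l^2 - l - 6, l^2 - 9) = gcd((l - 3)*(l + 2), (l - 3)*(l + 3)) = l - 3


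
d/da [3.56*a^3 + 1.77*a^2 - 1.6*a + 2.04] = 10.68*a^2 + 3.54*a - 1.6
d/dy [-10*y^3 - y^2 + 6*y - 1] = -30*y^2 - 2*y + 6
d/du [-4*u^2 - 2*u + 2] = -8*u - 2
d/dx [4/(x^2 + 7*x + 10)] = 4*(-2*x - 7)/(x^2 + 7*x + 10)^2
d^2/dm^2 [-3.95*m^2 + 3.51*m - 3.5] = -7.90000000000000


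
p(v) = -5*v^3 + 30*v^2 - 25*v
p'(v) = -15*v^2 + 60*v - 25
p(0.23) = -4.22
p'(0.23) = -11.99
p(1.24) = 5.59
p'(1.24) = 26.34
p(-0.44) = 17.23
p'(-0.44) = -54.30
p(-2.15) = 242.12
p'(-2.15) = -223.34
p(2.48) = 46.25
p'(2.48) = 31.54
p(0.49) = -5.64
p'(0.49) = 0.80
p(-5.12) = 1585.52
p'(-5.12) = -725.42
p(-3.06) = 500.67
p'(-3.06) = -349.05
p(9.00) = -1440.00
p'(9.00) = -700.00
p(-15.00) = 24000.00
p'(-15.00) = -4300.00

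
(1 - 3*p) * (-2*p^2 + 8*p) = 6*p^3 - 26*p^2 + 8*p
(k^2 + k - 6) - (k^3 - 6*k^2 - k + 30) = -k^3 + 7*k^2 + 2*k - 36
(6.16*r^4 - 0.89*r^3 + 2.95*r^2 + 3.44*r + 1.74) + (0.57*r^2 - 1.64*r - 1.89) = 6.16*r^4 - 0.89*r^3 + 3.52*r^2 + 1.8*r - 0.15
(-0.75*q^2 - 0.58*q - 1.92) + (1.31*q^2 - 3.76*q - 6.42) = 0.56*q^2 - 4.34*q - 8.34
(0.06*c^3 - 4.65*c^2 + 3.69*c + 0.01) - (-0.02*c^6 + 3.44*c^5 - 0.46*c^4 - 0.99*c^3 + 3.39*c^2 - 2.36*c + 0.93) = 0.02*c^6 - 3.44*c^5 + 0.46*c^4 + 1.05*c^3 - 8.04*c^2 + 6.05*c - 0.92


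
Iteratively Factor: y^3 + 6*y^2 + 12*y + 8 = (y + 2)*(y^2 + 4*y + 4) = (y + 2)^2*(y + 2)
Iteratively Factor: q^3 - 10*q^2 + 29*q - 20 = (q - 1)*(q^2 - 9*q + 20) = (q - 5)*(q - 1)*(q - 4)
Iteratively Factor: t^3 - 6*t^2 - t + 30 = (t + 2)*(t^2 - 8*t + 15) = (t - 5)*(t + 2)*(t - 3)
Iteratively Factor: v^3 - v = (v - 1)*(v^2 + v) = (v - 1)*(v + 1)*(v)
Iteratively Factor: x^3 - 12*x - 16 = (x + 2)*(x^2 - 2*x - 8) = (x - 4)*(x + 2)*(x + 2)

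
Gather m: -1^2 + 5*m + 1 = 5*m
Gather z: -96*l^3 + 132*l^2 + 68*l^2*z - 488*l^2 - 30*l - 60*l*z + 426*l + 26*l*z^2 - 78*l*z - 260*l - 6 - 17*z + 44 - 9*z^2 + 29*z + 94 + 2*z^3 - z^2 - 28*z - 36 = -96*l^3 - 356*l^2 + 136*l + 2*z^3 + z^2*(26*l - 10) + z*(68*l^2 - 138*l - 16) + 96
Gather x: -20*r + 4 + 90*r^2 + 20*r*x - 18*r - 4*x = 90*r^2 - 38*r + x*(20*r - 4) + 4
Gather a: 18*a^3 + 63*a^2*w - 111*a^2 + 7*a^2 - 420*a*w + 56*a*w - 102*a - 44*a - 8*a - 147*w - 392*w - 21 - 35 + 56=18*a^3 + a^2*(63*w - 104) + a*(-364*w - 154) - 539*w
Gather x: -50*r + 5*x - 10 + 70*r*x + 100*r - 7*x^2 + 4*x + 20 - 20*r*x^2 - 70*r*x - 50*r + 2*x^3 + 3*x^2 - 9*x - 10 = 2*x^3 + x^2*(-20*r - 4)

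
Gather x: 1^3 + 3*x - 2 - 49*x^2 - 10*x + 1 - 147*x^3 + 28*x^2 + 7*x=-147*x^3 - 21*x^2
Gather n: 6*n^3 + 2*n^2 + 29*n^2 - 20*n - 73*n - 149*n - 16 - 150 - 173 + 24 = 6*n^3 + 31*n^2 - 242*n - 315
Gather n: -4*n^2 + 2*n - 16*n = -4*n^2 - 14*n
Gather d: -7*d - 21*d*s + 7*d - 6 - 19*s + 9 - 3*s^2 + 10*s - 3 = -21*d*s - 3*s^2 - 9*s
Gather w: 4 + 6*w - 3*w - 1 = 3*w + 3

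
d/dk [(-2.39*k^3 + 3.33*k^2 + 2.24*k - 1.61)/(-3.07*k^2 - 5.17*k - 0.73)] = (7.3373*k^4 + 24.7126*k^3 - 5.1052*k^2 - 14.7472*k - 9.9589)/(9.4249*k^4 + 31.7438*k^3 + 31.2111*k^2 + 7.5482*k + 0.5329)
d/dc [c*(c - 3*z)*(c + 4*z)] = 3*c^2 + 2*c*z - 12*z^2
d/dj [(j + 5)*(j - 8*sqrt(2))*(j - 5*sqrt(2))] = 3*j^2 - 26*sqrt(2)*j + 10*j - 65*sqrt(2) + 80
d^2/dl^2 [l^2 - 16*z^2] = 2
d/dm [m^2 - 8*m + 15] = 2*m - 8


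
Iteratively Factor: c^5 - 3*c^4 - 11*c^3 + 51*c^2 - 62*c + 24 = (c - 2)*(c^4 - c^3 - 13*c^2 + 25*c - 12) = (c - 2)*(c - 1)*(c^3 - 13*c + 12) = (c - 2)*(c - 1)*(c + 4)*(c^2 - 4*c + 3) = (c - 2)*(c - 1)^2*(c + 4)*(c - 3)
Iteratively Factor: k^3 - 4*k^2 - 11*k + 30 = (k - 5)*(k^2 + k - 6) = (k - 5)*(k + 3)*(k - 2)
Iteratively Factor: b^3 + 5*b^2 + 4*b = (b + 4)*(b^2 + b) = (b + 1)*(b + 4)*(b)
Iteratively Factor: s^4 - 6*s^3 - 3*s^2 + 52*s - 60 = (s - 2)*(s^3 - 4*s^2 - 11*s + 30) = (s - 5)*(s - 2)*(s^2 + s - 6) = (s - 5)*(s - 2)*(s + 3)*(s - 2)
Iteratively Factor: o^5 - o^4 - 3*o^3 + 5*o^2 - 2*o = (o - 1)*(o^4 - 3*o^2 + 2*o) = o*(o - 1)*(o^3 - 3*o + 2) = o*(o - 1)^2*(o^2 + o - 2) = o*(o - 1)^3*(o + 2)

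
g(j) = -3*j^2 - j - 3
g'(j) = -6*j - 1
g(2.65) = -26.72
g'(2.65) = -16.90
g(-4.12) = -49.80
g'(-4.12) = 23.72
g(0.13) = -3.18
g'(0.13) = -1.78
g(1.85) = -15.12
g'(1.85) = -12.10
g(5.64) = -104.07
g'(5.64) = -34.84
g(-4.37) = -55.92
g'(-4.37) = 25.22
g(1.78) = -14.29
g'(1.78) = -11.68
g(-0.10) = -2.93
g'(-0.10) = -0.40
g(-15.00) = -663.00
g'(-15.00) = 89.00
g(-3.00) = -27.00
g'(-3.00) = 17.00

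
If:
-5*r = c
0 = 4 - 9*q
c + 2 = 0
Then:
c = -2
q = 4/9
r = 2/5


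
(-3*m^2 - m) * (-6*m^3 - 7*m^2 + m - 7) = 18*m^5 + 27*m^4 + 4*m^3 + 20*m^2 + 7*m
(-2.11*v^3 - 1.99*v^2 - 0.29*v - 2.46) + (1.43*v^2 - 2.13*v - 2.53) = -2.11*v^3 - 0.56*v^2 - 2.42*v - 4.99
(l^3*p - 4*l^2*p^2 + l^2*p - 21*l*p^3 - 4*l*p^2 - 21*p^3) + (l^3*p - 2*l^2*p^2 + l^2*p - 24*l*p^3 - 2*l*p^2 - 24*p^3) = 2*l^3*p - 6*l^2*p^2 + 2*l^2*p - 45*l*p^3 - 6*l*p^2 - 45*p^3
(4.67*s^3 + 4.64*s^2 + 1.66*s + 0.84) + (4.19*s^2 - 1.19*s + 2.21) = 4.67*s^3 + 8.83*s^2 + 0.47*s + 3.05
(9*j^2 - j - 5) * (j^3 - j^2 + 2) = 9*j^5 - 10*j^4 - 4*j^3 + 23*j^2 - 2*j - 10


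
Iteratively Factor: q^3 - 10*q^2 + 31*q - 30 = (q - 3)*(q^2 - 7*q + 10) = (q - 5)*(q - 3)*(q - 2)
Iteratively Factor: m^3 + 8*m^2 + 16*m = (m + 4)*(m^2 + 4*m) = m*(m + 4)*(m + 4)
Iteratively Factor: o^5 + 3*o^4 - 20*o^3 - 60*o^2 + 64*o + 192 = (o + 3)*(o^4 - 20*o^2 + 64) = (o - 2)*(o + 3)*(o^3 + 2*o^2 - 16*o - 32) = (o - 4)*(o - 2)*(o + 3)*(o^2 + 6*o + 8) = (o - 4)*(o - 2)*(o + 2)*(o + 3)*(o + 4)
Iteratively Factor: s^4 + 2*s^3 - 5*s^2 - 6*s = (s + 3)*(s^3 - s^2 - 2*s) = (s - 2)*(s + 3)*(s^2 + s) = (s - 2)*(s + 1)*(s + 3)*(s)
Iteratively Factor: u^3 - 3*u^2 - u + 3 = (u - 3)*(u^2 - 1) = (u - 3)*(u + 1)*(u - 1)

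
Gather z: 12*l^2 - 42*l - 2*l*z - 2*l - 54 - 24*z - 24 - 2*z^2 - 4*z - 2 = 12*l^2 - 44*l - 2*z^2 + z*(-2*l - 28) - 80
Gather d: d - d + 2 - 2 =0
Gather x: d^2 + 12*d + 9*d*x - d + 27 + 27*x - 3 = d^2 + 11*d + x*(9*d + 27) + 24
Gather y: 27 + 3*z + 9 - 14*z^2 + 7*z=-14*z^2 + 10*z + 36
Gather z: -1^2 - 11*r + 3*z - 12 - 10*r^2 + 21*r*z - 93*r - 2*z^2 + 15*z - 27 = -10*r^2 - 104*r - 2*z^2 + z*(21*r + 18) - 40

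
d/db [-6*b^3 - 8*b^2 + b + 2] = -18*b^2 - 16*b + 1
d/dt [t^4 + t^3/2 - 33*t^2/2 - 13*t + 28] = 4*t^3 + 3*t^2/2 - 33*t - 13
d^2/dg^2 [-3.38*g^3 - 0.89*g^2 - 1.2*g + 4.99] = -20.28*g - 1.78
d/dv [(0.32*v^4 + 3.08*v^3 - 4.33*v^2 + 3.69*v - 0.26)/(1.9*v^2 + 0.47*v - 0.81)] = (1.216*v^5 + 6.3032*v^4 + 1.8584*v^3 - 16.5305*v^2 + 8.0026*v - 2.8667)/(3.61*v^4 + 1.786*v^3 - 2.8571*v^2 - 0.7614*v + 0.6561)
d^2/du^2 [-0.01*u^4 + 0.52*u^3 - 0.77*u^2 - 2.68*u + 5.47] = -0.12*u^2 + 3.12*u - 1.54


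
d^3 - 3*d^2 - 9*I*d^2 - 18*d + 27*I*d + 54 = (d - 3)*(d - 6*I)*(d - 3*I)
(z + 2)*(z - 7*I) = z^2 + 2*z - 7*I*z - 14*I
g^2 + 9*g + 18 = (g + 3)*(g + 6)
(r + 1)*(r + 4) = r^2 + 5*r + 4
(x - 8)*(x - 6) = x^2 - 14*x + 48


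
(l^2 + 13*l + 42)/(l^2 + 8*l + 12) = (l + 7)/(l + 2)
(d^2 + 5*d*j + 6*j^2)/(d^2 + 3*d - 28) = (d^2 + 5*d*j + 6*j^2)/(d^2 + 3*d - 28)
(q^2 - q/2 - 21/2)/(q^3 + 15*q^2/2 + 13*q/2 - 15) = (2*q^2 - q - 21)/(2*q^3 + 15*q^2 + 13*q - 30)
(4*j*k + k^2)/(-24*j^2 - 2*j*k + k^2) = -k/(6*j - k)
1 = 1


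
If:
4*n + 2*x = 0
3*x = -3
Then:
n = 1/2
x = -1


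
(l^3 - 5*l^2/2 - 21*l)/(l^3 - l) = (l^2 - 5*l/2 - 21)/(l^2 - 1)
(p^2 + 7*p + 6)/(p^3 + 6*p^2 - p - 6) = 1/(p - 1)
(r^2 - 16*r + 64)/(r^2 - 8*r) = (r - 8)/r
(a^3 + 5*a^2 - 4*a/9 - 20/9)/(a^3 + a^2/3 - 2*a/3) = (3*a^2 + 17*a + 10)/(3*a*(a + 1))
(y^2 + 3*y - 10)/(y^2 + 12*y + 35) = (y - 2)/(y + 7)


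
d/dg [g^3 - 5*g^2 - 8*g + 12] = 3*g^2 - 10*g - 8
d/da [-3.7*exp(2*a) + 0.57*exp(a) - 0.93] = (0.57 - 7.4*exp(a))*exp(a)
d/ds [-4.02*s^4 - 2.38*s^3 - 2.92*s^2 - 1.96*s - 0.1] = -16.08*s^3 - 7.14*s^2 - 5.84*s - 1.96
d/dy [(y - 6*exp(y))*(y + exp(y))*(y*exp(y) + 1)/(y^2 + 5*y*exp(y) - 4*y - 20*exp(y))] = (-(y - 6*exp(y))*(y + exp(y))*(y*exp(y) + 1)*(5*y*exp(y) + 2*y - 15*exp(y) - 4) + ((y + 1)*(y - 6*exp(y))*(y + exp(y))*exp(y) + (y - 6*exp(y))*(y*exp(y) + 1)*(exp(y) + 1) - (y + exp(y))*(y*exp(y) + 1)*(6*exp(y) - 1))*(y^2 + 5*y*exp(y) - 4*y - 20*exp(y)))/(y^2 + 5*y*exp(y) - 4*y - 20*exp(y))^2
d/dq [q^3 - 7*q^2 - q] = 3*q^2 - 14*q - 1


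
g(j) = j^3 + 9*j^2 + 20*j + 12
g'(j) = 3*j^2 + 18*j + 20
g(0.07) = 13.44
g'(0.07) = 21.27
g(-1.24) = -0.87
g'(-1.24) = 2.29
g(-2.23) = 1.07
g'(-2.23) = -5.22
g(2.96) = 175.99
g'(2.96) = 99.56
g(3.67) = 256.05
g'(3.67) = 126.47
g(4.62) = 395.11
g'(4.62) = 167.19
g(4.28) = 340.87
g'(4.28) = 152.00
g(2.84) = 164.30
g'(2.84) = 95.32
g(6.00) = 672.00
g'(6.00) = 236.00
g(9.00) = 1650.00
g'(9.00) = 425.00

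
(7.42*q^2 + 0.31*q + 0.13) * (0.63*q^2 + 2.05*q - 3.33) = 4.6746*q^4 + 15.4063*q^3 - 23.9912*q^2 - 0.7658*q - 0.4329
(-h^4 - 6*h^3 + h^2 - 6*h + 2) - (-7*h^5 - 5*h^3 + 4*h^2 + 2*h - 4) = 7*h^5 - h^4 - h^3 - 3*h^2 - 8*h + 6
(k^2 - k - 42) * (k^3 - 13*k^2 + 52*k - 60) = k^5 - 14*k^4 + 23*k^3 + 434*k^2 - 2124*k + 2520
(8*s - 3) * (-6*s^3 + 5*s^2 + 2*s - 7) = -48*s^4 + 58*s^3 + s^2 - 62*s + 21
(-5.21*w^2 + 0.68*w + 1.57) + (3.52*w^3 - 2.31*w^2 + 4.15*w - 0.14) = 3.52*w^3 - 7.52*w^2 + 4.83*w + 1.43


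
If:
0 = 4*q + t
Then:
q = -t/4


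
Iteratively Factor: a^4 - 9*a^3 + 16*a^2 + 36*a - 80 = (a + 2)*(a^3 - 11*a^2 + 38*a - 40) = (a - 2)*(a + 2)*(a^2 - 9*a + 20) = (a - 4)*(a - 2)*(a + 2)*(a - 5)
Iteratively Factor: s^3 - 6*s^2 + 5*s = (s - 5)*(s^2 - s) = (s - 5)*(s - 1)*(s)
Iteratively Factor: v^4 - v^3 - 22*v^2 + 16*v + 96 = (v + 2)*(v^3 - 3*v^2 - 16*v + 48) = (v - 4)*(v + 2)*(v^2 + v - 12) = (v - 4)*(v + 2)*(v + 4)*(v - 3)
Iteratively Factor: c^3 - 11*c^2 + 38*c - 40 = (c - 5)*(c^2 - 6*c + 8) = (c - 5)*(c - 2)*(c - 4)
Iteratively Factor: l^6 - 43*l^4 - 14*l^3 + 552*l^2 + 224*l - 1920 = (l + 3)*(l^5 - 3*l^4 - 34*l^3 + 88*l^2 + 288*l - 640) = (l - 4)*(l + 3)*(l^4 + l^3 - 30*l^2 - 32*l + 160) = (l - 4)*(l - 2)*(l + 3)*(l^3 + 3*l^2 - 24*l - 80) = (l - 4)*(l - 2)*(l + 3)*(l + 4)*(l^2 - l - 20) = (l - 5)*(l - 4)*(l - 2)*(l + 3)*(l + 4)*(l + 4)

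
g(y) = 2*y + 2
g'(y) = 2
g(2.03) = 6.06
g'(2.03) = 2.00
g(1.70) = 5.40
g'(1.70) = 2.00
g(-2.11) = -2.22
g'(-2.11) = 2.00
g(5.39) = 12.78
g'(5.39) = 2.00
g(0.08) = 2.16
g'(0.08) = 2.00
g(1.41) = 4.82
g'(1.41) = 2.00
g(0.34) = 2.68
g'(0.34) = 2.00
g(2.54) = 7.08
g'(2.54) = 2.00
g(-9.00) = -16.00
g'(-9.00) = 2.00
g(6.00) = 14.00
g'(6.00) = 2.00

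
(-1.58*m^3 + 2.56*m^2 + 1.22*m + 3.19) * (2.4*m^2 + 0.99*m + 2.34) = -3.792*m^5 + 4.5798*m^4 + 1.7652*m^3 + 14.8542*m^2 + 6.0129*m + 7.4646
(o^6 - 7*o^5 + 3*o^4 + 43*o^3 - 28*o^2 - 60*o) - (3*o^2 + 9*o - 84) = o^6 - 7*o^5 + 3*o^4 + 43*o^3 - 31*o^2 - 69*o + 84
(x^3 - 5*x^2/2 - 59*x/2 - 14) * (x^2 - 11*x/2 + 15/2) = x^5 - 8*x^4 - 33*x^3/4 + 259*x^2/2 - 577*x/4 - 105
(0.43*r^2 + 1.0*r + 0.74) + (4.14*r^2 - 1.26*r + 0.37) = 4.57*r^2 - 0.26*r + 1.11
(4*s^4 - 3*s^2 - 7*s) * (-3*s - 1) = -12*s^5 - 4*s^4 + 9*s^3 + 24*s^2 + 7*s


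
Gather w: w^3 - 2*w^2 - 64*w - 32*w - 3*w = w^3 - 2*w^2 - 99*w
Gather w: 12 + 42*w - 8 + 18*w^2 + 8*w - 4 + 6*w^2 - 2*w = 24*w^2 + 48*w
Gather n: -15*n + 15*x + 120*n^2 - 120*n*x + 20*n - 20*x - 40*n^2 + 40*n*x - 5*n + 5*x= 80*n^2 - 80*n*x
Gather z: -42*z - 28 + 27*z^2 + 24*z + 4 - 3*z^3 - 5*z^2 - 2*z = -3*z^3 + 22*z^2 - 20*z - 24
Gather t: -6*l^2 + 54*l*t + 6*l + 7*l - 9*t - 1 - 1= -6*l^2 + 13*l + t*(54*l - 9) - 2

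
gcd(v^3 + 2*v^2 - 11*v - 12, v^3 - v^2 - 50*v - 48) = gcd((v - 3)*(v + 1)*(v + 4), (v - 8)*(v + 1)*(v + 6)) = v + 1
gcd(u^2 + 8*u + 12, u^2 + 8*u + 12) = u^2 + 8*u + 12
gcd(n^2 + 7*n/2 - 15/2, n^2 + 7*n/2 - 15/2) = n^2 + 7*n/2 - 15/2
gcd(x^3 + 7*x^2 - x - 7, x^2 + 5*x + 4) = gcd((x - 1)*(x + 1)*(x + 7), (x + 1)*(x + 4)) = x + 1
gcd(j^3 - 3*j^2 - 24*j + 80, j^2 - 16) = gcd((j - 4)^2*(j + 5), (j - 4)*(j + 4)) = j - 4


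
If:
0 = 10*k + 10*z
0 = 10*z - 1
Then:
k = -1/10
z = 1/10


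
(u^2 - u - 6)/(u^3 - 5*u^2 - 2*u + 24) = 1/(u - 4)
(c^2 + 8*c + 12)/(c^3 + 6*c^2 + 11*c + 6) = (c + 6)/(c^2 + 4*c + 3)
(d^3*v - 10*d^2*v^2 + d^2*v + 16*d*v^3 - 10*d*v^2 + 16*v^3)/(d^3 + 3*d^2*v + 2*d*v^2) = v*(d^3 - 10*d^2*v + d^2 + 16*d*v^2 - 10*d*v + 16*v^2)/(d*(d^2 + 3*d*v + 2*v^2))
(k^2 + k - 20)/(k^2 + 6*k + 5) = (k - 4)/(k + 1)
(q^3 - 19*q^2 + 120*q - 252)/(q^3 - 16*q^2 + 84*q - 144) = (q - 7)/(q - 4)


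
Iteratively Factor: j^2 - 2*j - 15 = (j - 5)*(j + 3)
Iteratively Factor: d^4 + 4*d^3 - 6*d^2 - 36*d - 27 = (d - 3)*(d^3 + 7*d^2 + 15*d + 9) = (d - 3)*(d + 3)*(d^2 + 4*d + 3) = (d - 3)*(d + 3)^2*(d + 1)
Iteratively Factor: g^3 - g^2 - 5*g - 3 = (g + 1)*(g^2 - 2*g - 3) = (g + 1)^2*(g - 3)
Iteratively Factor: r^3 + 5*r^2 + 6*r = (r)*(r^2 + 5*r + 6) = r*(r + 3)*(r + 2)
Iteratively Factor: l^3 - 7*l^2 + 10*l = (l - 2)*(l^2 - 5*l) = (l - 5)*(l - 2)*(l)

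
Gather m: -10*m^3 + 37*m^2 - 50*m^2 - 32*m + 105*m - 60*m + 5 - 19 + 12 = -10*m^3 - 13*m^2 + 13*m - 2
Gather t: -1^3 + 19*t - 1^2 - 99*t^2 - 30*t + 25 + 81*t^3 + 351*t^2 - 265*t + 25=81*t^3 + 252*t^2 - 276*t + 48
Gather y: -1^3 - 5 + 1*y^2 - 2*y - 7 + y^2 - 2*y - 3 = 2*y^2 - 4*y - 16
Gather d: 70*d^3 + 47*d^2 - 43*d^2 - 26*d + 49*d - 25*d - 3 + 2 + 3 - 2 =70*d^3 + 4*d^2 - 2*d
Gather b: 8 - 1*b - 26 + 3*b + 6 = 2*b - 12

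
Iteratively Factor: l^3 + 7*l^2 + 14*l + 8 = (l + 4)*(l^2 + 3*l + 2) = (l + 1)*(l + 4)*(l + 2)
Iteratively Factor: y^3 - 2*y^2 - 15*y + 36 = (y - 3)*(y^2 + y - 12) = (y - 3)^2*(y + 4)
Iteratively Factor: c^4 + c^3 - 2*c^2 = (c + 2)*(c^3 - c^2) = (c - 1)*(c + 2)*(c^2) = c*(c - 1)*(c + 2)*(c)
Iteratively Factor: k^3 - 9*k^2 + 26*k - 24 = (k - 4)*(k^2 - 5*k + 6) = (k - 4)*(k - 2)*(k - 3)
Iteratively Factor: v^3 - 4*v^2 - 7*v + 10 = (v + 2)*(v^2 - 6*v + 5) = (v - 1)*(v + 2)*(v - 5)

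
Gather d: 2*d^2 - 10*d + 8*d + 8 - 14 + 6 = 2*d^2 - 2*d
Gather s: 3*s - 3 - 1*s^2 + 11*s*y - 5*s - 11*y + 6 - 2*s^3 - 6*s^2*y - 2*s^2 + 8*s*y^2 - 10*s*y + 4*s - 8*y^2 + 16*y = -2*s^3 + s^2*(-6*y - 3) + s*(8*y^2 + y + 2) - 8*y^2 + 5*y + 3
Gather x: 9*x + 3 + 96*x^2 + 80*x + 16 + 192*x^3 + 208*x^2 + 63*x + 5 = 192*x^3 + 304*x^2 + 152*x + 24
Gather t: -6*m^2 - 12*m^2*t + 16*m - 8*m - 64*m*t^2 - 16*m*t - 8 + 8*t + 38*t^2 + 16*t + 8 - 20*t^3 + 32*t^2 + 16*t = -6*m^2 + 8*m - 20*t^3 + t^2*(70 - 64*m) + t*(-12*m^2 - 16*m + 40)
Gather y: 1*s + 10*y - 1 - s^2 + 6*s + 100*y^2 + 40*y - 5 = -s^2 + 7*s + 100*y^2 + 50*y - 6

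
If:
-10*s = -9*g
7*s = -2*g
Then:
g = 0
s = 0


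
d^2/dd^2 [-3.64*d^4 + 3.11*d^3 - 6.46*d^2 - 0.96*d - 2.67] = -43.68*d^2 + 18.66*d - 12.92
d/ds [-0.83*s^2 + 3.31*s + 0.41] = 3.31 - 1.66*s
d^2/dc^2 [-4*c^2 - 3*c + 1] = -8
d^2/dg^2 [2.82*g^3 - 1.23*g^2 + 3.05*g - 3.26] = 16.92*g - 2.46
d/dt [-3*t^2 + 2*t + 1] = 2 - 6*t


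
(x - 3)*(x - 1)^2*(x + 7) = x^4 + 2*x^3 - 28*x^2 + 46*x - 21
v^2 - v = v*(v - 1)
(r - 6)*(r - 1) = r^2 - 7*r + 6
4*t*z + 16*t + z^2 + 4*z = (4*t + z)*(z + 4)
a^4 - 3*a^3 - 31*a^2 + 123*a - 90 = (a - 5)*(a - 3)*(a - 1)*(a + 6)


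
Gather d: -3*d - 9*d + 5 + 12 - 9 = 8 - 12*d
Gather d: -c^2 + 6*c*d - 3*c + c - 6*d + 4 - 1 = -c^2 - 2*c + d*(6*c - 6) + 3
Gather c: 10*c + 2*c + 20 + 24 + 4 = 12*c + 48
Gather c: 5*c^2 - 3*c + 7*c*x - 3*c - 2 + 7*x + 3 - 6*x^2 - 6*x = 5*c^2 + c*(7*x - 6) - 6*x^2 + x + 1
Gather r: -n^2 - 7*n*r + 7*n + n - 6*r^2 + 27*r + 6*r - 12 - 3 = -n^2 + 8*n - 6*r^2 + r*(33 - 7*n) - 15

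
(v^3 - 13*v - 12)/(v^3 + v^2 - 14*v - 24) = (v + 1)/(v + 2)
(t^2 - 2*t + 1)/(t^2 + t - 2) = (t - 1)/(t + 2)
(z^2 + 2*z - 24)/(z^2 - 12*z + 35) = (z^2 + 2*z - 24)/(z^2 - 12*z + 35)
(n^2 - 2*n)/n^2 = (n - 2)/n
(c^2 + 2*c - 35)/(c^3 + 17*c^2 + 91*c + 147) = (c - 5)/(c^2 + 10*c + 21)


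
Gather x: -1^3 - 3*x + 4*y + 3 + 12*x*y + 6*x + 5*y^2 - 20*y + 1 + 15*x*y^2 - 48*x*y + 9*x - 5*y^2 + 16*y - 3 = x*(15*y^2 - 36*y + 12)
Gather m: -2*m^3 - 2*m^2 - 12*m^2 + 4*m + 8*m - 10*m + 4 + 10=-2*m^3 - 14*m^2 + 2*m + 14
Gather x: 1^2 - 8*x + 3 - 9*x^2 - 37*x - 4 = -9*x^2 - 45*x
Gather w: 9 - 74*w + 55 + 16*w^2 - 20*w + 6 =16*w^2 - 94*w + 70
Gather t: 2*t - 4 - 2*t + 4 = 0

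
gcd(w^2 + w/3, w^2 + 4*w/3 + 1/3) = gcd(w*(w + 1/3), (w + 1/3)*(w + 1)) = w + 1/3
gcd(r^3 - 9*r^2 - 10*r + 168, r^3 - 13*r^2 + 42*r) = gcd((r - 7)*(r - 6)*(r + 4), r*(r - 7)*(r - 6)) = r^2 - 13*r + 42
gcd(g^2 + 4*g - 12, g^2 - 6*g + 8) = g - 2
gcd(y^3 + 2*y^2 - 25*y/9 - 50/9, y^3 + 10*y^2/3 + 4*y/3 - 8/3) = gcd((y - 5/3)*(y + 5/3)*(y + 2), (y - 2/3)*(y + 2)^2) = y + 2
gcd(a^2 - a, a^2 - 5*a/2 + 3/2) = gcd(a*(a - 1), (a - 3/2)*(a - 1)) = a - 1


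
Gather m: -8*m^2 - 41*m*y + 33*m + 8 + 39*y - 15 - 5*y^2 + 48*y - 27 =-8*m^2 + m*(33 - 41*y) - 5*y^2 + 87*y - 34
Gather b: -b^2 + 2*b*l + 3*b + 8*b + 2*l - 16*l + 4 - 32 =-b^2 + b*(2*l + 11) - 14*l - 28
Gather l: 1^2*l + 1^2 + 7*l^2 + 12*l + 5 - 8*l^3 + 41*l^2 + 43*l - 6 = -8*l^3 + 48*l^2 + 56*l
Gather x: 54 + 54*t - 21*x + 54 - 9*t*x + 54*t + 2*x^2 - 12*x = 108*t + 2*x^2 + x*(-9*t - 33) + 108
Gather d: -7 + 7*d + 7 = 7*d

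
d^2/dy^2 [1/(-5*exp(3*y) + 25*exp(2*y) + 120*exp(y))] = (2*(-3*exp(2*y) + 10*exp(y) + 24)^2 + (-exp(2*y) + 5*exp(y) + 24)*(9*exp(2*y) - 20*exp(y) - 24))*exp(-y)/(5*(-exp(2*y) + 5*exp(y) + 24)^3)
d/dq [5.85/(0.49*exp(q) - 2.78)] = -2.8665*exp(q)/(0.49*exp(q) - 2.78)^2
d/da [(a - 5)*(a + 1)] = 2*a - 4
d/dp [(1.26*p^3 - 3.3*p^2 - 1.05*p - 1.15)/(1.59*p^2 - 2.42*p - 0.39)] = (2.0034*p^4 - 6.0984*p^3 + 8.1813*p^2 + 6.231*p - 2.3735)/(2.5281*p^4 - 7.6956*p^3 + 4.6162*p^2 + 1.8876*p + 0.1521)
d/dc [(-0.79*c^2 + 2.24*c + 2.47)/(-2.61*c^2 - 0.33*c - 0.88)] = (6.1071*c^2 + 14.2838*c - 1.1561)/(6.8121*c^4 + 1.7226*c^3 + 4.7025*c^2 + 0.5808*c + 0.7744)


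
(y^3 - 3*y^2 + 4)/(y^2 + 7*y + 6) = (y^2 - 4*y + 4)/(y + 6)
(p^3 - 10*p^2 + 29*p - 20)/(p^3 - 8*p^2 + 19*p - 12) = (p - 5)/(p - 3)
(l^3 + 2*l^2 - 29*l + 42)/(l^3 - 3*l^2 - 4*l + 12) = (l + 7)/(l + 2)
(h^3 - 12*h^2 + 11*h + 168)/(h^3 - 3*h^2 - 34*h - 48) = (h - 7)/(h + 2)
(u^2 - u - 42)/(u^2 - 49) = (u + 6)/(u + 7)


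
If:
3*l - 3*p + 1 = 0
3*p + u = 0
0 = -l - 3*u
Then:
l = -3/8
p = -1/24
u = 1/8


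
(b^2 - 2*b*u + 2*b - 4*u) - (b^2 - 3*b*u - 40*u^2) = b*u + 2*b + 40*u^2 - 4*u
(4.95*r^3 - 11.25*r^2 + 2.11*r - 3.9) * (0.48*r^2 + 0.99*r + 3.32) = 2.376*r^5 - 0.499499999999999*r^4 + 6.3093*r^3 - 37.1331*r^2 + 3.1442*r - 12.948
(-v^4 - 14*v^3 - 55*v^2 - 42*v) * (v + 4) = -v^5 - 18*v^4 - 111*v^3 - 262*v^2 - 168*v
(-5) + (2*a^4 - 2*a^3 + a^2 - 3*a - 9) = 2*a^4 - 2*a^3 + a^2 - 3*a - 14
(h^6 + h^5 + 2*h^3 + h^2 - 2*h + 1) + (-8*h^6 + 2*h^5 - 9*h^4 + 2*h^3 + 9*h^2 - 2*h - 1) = -7*h^6 + 3*h^5 - 9*h^4 + 4*h^3 + 10*h^2 - 4*h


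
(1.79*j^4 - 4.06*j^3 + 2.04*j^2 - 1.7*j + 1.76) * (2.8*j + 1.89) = 5.012*j^5 - 7.9849*j^4 - 1.9614*j^3 - 0.9044*j^2 + 1.715*j + 3.3264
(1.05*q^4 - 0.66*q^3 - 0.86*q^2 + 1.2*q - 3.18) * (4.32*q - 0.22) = 4.536*q^5 - 3.0822*q^4 - 3.57*q^3 + 5.3732*q^2 - 14.0016*q + 0.6996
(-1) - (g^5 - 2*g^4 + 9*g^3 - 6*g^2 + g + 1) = -g^5 + 2*g^4 - 9*g^3 + 6*g^2 - g - 2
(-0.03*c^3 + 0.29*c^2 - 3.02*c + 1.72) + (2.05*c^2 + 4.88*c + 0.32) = -0.03*c^3 + 2.34*c^2 + 1.86*c + 2.04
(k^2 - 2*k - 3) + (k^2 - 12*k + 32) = 2*k^2 - 14*k + 29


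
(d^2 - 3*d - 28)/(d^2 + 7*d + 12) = (d - 7)/(d + 3)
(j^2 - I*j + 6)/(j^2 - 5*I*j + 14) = (j - 3*I)/(j - 7*I)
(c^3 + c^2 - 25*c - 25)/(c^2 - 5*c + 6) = (c^3 + c^2 - 25*c - 25)/(c^2 - 5*c + 6)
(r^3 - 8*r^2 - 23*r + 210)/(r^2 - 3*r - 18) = (r^2 - 2*r - 35)/(r + 3)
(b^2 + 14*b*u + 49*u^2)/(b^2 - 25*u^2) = (b^2 + 14*b*u + 49*u^2)/(b^2 - 25*u^2)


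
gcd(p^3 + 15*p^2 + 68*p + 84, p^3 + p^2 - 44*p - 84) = p^2 + 8*p + 12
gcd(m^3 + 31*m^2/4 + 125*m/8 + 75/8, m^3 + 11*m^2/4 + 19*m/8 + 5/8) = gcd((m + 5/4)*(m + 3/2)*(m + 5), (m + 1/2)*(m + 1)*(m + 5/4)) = m + 5/4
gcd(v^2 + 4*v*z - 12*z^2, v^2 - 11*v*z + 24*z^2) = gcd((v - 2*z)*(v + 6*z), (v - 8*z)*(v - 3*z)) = 1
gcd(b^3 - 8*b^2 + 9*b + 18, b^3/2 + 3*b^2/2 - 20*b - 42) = b - 6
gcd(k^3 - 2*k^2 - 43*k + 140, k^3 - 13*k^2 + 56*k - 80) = k^2 - 9*k + 20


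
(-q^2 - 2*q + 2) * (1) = -q^2 - 2*q + 2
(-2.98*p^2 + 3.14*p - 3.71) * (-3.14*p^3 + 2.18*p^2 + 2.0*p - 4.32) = 9.3572*p^5 - 16.356*p^4 + 12.5346*p^3 + 11.0658*p^2 - 20.9848*p + 16.0272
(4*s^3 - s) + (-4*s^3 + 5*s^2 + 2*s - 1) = 5*s^2 + s - 1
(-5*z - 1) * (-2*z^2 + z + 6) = 10*z^3 - 3*z^2 - 31*z - 6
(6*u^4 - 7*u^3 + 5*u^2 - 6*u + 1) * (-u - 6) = -6*u^5 - 29*u^4 + 37*u^3 - 24*u^2 + 35*u - 6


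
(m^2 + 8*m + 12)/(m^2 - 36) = (m + 2)/(m - 6)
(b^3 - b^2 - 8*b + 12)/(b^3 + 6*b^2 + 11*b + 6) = (b^2 - 4*b + 4)/(b^2 + 3*b + 2)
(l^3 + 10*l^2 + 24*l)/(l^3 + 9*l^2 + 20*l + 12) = l*(l + 4)/(l^2 + 3*l + 2)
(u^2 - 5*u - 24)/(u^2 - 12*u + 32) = (u + 3)/(u - 4)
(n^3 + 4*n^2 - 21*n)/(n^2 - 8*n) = (n^2 + 4*n - 21)/(n - 8)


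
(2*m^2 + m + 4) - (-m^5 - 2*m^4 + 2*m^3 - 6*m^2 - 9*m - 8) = m^5 + 2*m^4 - 2*m^3 + 8*m^2 + 10*m + 12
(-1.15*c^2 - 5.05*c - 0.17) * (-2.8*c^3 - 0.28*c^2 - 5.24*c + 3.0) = 3.22*c^5 + 14.462*c^4 + 7.916*c^3 + 23.0596*c^2 - 14.2592*c - 0.51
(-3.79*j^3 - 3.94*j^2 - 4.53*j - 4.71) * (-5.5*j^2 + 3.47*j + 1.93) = 20.845*j^5 + 8.5187*j^4 + 3.9285*j^3 + 2.5817*j^2 - 25.0866*j - 9.0903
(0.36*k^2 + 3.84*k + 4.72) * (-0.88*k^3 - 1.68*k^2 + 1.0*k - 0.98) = -0.3168*k^5 - 3.984*k^4 - 10.2448*k^3 - 4.4424*k^2 + 0.9568*k - 4.6256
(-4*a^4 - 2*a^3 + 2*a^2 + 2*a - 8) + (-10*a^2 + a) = -4*a^4 - 2*a^3 - 8*a^2 + 3*a - 8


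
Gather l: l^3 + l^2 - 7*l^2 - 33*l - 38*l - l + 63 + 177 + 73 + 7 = l^3 - 6*l^2 - 72*l + 320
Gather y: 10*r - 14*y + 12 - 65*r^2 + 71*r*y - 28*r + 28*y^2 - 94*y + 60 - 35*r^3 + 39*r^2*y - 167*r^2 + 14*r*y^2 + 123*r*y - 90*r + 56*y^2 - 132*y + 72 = -35*r^3 - 232*r^2 - 108*r + y^2*(14*r + 84) + y*(39*r^2 + 194*r - 240) + 144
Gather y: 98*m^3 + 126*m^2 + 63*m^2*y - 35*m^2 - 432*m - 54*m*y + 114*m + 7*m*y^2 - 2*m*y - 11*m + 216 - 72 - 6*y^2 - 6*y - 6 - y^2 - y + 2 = 98*m^3 + 91*m^2 - 329*m + y^2*(7*m - 7) + y*(63*m^2 - 56*m - 7) + 140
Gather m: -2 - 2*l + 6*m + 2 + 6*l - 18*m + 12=4*l - 12*m + 12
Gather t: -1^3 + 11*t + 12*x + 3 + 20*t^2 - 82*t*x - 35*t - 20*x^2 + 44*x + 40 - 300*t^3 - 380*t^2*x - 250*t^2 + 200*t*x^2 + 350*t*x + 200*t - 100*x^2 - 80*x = -300*t^3 + t^2*(-380*x - 230) + t*(200*x^2 + 268*x + 176) - 120*x^2 - 24*x + 42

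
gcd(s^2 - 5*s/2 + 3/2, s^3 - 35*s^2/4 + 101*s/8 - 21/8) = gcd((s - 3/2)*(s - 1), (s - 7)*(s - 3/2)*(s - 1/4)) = s - 3/2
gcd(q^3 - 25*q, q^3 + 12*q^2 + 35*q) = q^2 + 5*q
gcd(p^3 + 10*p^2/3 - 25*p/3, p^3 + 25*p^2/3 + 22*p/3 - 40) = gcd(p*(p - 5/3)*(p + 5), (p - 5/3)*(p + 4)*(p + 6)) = p - 5/3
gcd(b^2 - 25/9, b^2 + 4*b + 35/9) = b + 5/3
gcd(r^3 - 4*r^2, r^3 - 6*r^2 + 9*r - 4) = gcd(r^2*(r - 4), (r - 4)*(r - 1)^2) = r - 4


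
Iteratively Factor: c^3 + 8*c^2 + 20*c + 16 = (c + 4)*(c^2 + 4*c + 4) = (c + 2)*(c + 4)*(c + 2)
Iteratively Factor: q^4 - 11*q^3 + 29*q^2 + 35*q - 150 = (q - 5)*(q^3 - 6*q^2 - q + 30) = (q - 5)*(q - 3)*(q^2 - 3*q - 10) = (q - 5)^2*(q - 3)*(q + 2)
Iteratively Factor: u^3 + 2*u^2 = (u + 2)*(u^2) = u*(u + 2)*(u)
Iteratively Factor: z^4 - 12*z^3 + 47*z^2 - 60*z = (z - 5)*(z^3 - 7*z^2 + 12*z) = z*(z - 5)*(z^2 - 7*z + 12) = z*(z - 5)*(z - 4)*(z - 3)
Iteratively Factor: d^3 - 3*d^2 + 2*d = (d - 1)*(d^2 - 2*d) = d*(d - 1)*(d - 2)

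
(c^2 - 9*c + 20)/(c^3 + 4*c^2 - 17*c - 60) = (c - 5)/(c^2 + 8*c + 15)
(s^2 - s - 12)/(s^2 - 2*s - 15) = (s - 4)/(s - 5)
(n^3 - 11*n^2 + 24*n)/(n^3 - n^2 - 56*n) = (n - 3)/(n + 7)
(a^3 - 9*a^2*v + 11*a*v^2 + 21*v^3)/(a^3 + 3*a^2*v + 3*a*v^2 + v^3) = (a^2 - 10*a*v + 21*v^2)/(a^2 + 2*a*v + v^2)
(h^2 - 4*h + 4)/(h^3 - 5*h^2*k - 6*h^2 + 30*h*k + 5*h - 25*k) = (h^2 - 4*h + 4)/(h^3 - 5*h^2*k - 6*h^2 + 30*h*k + 5*h - 25*k)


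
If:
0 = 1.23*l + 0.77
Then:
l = -0.63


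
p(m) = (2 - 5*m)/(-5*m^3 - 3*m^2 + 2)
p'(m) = (2 - 5*m)*(15*m^2 + 6*m)/(-5*m^3 - 3*m^2 + 2)^2 - 5/(-5*m^3 - 3*m^2 + 2) = (25*m^3 + 15*m^2 - 3*m*(5*m - 2)*(5*m + 2) - 10)/(5*m^3 + 3*m^2 - 2)^2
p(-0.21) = 1.59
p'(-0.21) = -3.11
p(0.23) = 0.48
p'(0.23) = -2.23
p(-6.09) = 0.03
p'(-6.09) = 0.01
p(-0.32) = 1.94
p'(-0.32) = -3.09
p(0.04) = 0.90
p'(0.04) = -2.39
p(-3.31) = 0.12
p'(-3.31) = 0.09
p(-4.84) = 0.05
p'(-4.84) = 0.02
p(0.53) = -1.57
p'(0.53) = -40.30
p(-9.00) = 0.01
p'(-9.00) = 0.00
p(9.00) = 0.01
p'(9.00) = 0.00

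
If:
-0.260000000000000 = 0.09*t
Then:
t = -2.89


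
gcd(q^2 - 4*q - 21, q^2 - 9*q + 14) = q - 7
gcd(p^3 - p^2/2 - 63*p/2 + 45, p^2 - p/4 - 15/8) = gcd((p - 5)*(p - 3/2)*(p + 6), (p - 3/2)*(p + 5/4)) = p - 3/2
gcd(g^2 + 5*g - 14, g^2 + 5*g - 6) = 1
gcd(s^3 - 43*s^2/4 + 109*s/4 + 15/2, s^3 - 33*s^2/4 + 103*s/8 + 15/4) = s^2 - 23*s/4 - 3/2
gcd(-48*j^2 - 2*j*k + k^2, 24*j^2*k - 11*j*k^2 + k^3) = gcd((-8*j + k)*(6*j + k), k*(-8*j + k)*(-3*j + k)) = 8*j - k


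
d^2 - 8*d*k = d*(d - 8*k)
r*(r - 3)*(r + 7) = r^3 + 4*r^2 - 21*r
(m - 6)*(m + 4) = m^2 - 2*m - 24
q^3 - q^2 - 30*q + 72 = (q - 4)*(q - 3)*(q + 6)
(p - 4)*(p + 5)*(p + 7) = p^3 + 8*p^2 - 13*p - 140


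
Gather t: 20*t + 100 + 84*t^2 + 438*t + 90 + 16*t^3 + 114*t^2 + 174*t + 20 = 16*t^3 + 198*t^2 + 632*t + 210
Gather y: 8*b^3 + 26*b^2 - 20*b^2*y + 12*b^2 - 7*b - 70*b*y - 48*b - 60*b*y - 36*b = 8*b^3 + 38*b^2 - 91*b + y*(-20*b^2 - 130*b)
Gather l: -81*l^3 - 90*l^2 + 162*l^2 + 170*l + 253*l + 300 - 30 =-81*l^3 + 72*l^2 + 423*l + 270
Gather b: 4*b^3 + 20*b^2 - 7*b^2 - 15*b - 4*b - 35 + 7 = 4*b^3 + 13*b^2 - 19*b - 28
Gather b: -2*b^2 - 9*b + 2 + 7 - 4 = -2*b^2 - 9*b + 5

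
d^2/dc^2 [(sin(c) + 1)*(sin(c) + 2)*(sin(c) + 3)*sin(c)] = -16*sin(c)^4 - 54*sin(c)^3 - 32*sin(c)^2 + 30*sin(c) + 22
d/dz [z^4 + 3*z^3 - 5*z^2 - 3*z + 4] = 4*z^3 + 9*z^2 - 10*z - 3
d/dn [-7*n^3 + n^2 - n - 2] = -21*n^2 + 2*n - 1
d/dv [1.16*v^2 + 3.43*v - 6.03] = 2.32*v + 3.43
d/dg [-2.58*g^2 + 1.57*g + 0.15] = 1.57 - 5.16*g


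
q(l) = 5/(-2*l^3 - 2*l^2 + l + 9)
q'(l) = 5*(6*l^2 + 4*l - 1)/(-2*l^3 - 2*l^2 + l + 9)^2 = 5*(6*l^2 + 4*l - 1)/(2*l^3 + 2*l^2 - l - 9)^2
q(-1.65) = 0.46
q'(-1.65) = 0.37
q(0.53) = 0.58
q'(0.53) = 0.19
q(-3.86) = 0.06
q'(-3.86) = 0.04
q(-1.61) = 0.47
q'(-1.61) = 0.36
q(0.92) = 0.75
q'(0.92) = 0.87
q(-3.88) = 0.05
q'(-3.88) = 0.04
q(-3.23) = 0.10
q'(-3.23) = 0.09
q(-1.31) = 0.57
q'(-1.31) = 0.26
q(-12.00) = 0.00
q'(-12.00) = 0.00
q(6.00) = -0.01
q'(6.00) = 0.00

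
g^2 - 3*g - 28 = (g - 7)*(g + 4)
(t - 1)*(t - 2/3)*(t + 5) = t^3 + 10*t^2/3 - 23*t/3 + 10/3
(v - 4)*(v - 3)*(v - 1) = v^3 - 8*v^2 + 19*v - 12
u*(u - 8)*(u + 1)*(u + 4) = u^4 - 3*u^3 - 36*u^2 - 32*u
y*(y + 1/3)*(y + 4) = y^3 + 13*y^2/3 + 4*y/3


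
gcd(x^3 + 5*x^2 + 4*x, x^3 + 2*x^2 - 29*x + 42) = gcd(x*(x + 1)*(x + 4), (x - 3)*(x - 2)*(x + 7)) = 1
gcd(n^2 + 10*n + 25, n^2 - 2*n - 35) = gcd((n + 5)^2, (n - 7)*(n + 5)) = n + 5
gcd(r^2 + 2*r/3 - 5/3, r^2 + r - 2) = r - 1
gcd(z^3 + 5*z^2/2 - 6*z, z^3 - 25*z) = z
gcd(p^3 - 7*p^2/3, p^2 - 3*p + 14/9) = p - 7/3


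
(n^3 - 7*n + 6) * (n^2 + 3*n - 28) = n^5 + 3*n^4 - 35*n^3 - 15*n^2 + 214*n - 168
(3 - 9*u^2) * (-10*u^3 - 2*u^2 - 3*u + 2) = 90*u^5 + 18*u^4 - 3*u^3 - 24*u^2 - 9*u + 6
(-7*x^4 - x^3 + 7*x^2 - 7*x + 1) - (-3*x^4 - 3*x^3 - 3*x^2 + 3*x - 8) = -4*x^4 + 2*x^3 + 10*x^2 - 10*x + 9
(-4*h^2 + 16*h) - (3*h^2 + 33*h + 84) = -7*h^2 - 17*h - 84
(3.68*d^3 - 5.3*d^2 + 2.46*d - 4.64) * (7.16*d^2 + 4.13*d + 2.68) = 26.3488*d^5 - 22.7496*d^4 + 5.587*d^3 - 37.2666*d^2 - 12.5704*d - 12.4352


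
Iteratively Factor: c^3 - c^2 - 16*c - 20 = (c - 5)*(c^2 + 4*c + 4) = (c - 5)*(c + 2)*(c + 2)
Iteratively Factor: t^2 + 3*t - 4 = (t - 1)*(t + 4)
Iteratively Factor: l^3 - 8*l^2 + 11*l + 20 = (l - 5)*(l^2 - 3*l - 4) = (l - 5)*(l + 1)*(l - 4)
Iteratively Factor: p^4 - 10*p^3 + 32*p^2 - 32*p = (p - 2)*(p^3 - 8*p^2 + 16*p) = p*(p - 2)*(p^2 - 8*p + 16) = p*(p - 4)*(p - 2)*(p - 4)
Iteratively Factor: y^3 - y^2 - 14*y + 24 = (y - 3)*(y^2 + 2*y - 8) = (y - 3)*(y - 2)*(y + 4)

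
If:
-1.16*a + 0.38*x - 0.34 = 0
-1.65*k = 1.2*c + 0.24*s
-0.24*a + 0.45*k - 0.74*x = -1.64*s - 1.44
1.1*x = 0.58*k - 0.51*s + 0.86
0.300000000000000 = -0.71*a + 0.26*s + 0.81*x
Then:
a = -0.18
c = 1.72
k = -1.19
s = -0.42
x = 0.35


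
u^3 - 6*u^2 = u^2*(u - 6)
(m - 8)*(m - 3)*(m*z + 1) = m^3*z - 11*m^2*z + m^2 + 24*m*z - 11*m + 24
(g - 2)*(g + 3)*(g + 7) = g^3 + 8*g^2 + g - 42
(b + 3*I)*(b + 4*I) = b^2 + 7*I*b - 12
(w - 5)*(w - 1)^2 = w^3 - 7*w^2 + 11*w - 5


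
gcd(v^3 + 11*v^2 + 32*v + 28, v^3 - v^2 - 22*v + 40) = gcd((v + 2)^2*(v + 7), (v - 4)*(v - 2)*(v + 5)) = 1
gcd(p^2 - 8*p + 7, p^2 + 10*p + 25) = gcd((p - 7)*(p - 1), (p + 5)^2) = 1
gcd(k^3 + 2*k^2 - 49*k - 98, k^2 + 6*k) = 1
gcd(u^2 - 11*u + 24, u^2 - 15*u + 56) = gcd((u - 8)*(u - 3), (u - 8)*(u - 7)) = u - 8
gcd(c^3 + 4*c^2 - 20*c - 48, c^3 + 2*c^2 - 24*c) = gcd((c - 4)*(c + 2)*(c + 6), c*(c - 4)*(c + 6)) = c^2 + 2*c - 24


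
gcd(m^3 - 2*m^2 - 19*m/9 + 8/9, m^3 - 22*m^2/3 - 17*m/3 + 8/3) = m^2 + 2*m/3 - 1/3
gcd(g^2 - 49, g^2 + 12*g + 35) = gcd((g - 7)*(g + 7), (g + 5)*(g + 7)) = g + 7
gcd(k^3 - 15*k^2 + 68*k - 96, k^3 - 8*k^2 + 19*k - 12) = k^2 - 7*k + 12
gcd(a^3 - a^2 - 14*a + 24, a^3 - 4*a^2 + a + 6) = a^2 - 5*a + 6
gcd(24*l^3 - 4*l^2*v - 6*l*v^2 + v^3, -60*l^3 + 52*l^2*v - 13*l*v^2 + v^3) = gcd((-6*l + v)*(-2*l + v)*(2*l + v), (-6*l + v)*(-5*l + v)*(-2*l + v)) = 12*l^2 - 8*l*v + v^2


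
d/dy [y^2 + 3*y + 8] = 2*y + 3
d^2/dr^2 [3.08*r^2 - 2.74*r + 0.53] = 6.16000000000000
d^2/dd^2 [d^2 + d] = 2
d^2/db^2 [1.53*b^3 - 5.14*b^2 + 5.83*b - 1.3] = 9.18*b - 10.28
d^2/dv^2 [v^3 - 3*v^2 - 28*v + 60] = 6*v - 6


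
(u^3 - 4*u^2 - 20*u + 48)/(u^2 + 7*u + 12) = (u^2 - 8*u + 12)/(u + 3)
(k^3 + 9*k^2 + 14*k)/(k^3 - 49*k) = (k + 2)/(k - 7)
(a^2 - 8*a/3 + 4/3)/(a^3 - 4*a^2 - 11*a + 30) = (a - 2/3)/(a^2 - 2*a - 15)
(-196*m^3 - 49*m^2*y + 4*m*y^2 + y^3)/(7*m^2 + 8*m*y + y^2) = (-28*m^2 - 3*m*y + y^2)/(m + y)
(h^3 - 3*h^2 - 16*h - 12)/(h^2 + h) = h - 4 - 12/h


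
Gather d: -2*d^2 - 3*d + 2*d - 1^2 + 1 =-2*d^2 - d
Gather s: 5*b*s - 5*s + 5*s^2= 5*s^2 + s*(5*b - 5)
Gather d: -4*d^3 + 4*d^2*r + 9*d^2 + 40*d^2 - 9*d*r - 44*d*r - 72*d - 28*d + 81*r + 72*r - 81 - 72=-4*d^3 + d^2*(4*r + 49) + d*(-53*r - 100) + 153*r - 153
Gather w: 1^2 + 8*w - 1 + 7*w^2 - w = 7*w^2 + 7*w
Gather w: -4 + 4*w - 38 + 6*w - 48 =10*w - 90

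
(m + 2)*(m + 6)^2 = m^3 + 14*m^2 + 60*m + 72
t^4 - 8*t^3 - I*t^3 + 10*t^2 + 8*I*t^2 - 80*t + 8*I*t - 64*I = (t - 8)*(t - 4*I)*(t + I)*(t + 2*I)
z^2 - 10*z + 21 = (z - 7)*(z - 3)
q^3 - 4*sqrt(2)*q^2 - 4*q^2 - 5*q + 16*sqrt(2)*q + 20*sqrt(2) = (q - 5)*(q + 1)*(q - 4*sqrt(2))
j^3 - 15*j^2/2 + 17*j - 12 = (j - 4)*(j - 2)*(j - 3/2)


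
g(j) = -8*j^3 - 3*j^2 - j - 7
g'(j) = -24*j^2 - 6*j - 1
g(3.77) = -482.07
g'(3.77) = -364.73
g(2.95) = -241.44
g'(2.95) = -227.56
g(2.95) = -241.44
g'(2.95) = -227.56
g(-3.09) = 203.47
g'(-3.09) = -211.61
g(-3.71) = 363.94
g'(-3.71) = -309.08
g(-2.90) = 165.78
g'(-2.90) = -185.44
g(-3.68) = 354.74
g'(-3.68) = -303.94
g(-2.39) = 87.47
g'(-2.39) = -123.75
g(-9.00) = 5591.00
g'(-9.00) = -1891.00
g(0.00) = -7.00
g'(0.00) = -1.00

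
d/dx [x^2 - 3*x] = 2*x - 3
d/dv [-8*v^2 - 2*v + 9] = -16*v - 2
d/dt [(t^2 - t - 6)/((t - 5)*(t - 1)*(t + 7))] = (-t^4 + 2*t^3 - 18*t^2 + 82*t - 257)/(t^6 + 2*t^5 - 73*t^4 - 4*t^3 + 1439*t^2 - 2590*t + 1225)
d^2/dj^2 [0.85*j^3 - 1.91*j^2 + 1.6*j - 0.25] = 5.1*j - 3.82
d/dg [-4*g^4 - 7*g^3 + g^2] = g*(-16*g^2 - 21*g + 2)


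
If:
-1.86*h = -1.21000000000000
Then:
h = 0.65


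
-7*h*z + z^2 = z*(-7*h + z)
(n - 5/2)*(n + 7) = n^2 + 9*n/2 - 35/2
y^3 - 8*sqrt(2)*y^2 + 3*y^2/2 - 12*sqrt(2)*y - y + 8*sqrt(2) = (y - 1/2)*(y + 2)*(y - 8*sqrt(2))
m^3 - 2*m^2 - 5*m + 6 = (m - 3)*(m - 1)*(m + 2)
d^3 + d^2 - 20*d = d*(d - 4)*(d + 5)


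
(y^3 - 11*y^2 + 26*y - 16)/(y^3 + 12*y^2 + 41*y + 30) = (y^3 - 11*y^2 + 26*y - 16)/(y^3 + 12*y^2 + 41*y + 30)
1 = 1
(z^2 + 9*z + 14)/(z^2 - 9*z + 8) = (z^2 + 9*z + 14)/(z^2 - 9*z + 8)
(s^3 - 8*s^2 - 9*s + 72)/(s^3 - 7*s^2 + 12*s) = (s^2 - 5*s - 24)/(s*(s - 4))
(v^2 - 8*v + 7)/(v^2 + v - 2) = (v - 7)/(v + 2)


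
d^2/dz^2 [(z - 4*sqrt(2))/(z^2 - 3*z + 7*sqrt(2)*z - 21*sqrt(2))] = 2*((z - 4*sqrt(2))*(2*z - 3 + 7*sqrt(2))^2 + 3*(-z - sqrt(2) + 1)*(z^2 - 3*z + 7*sqrt(2)*z - 21*sqrt(2)))/(z^2 - 3*z + 7*sqrt(2)*z - 21*sqrt(2))^3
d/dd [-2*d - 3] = -2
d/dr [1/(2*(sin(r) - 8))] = -cos(r)/(2*(sin(r) - 8)^2)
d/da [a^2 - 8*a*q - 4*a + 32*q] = 2*a - 8*q - 4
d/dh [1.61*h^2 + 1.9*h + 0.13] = 3.22*h + 1.9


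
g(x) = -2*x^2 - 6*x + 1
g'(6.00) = -30.00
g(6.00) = -107.00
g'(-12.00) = 42.00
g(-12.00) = -215.00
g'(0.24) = -6.96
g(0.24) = -0.56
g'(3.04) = -18.16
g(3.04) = -35.72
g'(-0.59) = -3.64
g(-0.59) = 3.84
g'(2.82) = -17.28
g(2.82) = -31.82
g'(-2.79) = 5.16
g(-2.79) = 2.17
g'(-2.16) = 2.64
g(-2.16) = 4.63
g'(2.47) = -15.88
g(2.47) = -26.02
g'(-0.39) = -4.44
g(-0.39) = 3.04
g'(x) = -4*x - 6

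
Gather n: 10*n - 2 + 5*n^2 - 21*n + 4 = 5*n^2 - 11*n + 2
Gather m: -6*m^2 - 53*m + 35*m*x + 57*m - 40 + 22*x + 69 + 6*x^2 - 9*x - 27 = -6*m^2 + m*(35*x + 4) + 6*x^2 + 13*x + 2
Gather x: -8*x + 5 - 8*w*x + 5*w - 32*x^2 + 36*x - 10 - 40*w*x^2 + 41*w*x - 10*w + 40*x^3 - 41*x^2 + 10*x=-5*w + 40*x^3 + x^2*(-40*w - 73) + x*(33*w + 38) - 5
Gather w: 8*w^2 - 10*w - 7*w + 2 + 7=8*w^2 - 17*w + 9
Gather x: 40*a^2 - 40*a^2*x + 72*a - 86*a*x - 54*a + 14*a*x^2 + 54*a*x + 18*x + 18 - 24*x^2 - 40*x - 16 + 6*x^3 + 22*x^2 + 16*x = 40*a^2 + 18*a + 6*x^3 + x^2*(14*a - 2) + x*(-40*a^2 - 32*a - 6) + 2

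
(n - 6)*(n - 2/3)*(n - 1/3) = n^3 - 7*n^2 + 56*n/9 - 4/3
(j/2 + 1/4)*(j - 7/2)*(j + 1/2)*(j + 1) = j^4/2 - 3*j^3/4 - 23*j^2/8 - 33*j/16 - 7/16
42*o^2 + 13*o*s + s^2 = (6*o + s)*(7*o + s)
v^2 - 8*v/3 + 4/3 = (v - 2)*(v - 2/3)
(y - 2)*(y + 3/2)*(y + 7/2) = y^3 + 3*y^2 - 19*y/4 - 21/2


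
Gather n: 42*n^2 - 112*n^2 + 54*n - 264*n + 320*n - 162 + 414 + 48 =-70*n^2 + 110*n + 300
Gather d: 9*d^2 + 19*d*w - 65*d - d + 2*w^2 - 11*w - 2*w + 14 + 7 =9*d^2 + d*(19*w - 66) + 2*w^2 - 13*w + 21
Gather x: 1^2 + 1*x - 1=x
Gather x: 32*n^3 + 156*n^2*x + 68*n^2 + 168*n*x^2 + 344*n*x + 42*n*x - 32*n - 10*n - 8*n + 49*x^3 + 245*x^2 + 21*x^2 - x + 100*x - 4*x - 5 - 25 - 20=32*n^3 + 68*n^2 - 50*n + 49*x^3 + x^2*(168*n + 266) + x*(156*n^2 + 386*n + 95) - 50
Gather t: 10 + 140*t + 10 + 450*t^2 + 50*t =450*t^2 + 190*t + 20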